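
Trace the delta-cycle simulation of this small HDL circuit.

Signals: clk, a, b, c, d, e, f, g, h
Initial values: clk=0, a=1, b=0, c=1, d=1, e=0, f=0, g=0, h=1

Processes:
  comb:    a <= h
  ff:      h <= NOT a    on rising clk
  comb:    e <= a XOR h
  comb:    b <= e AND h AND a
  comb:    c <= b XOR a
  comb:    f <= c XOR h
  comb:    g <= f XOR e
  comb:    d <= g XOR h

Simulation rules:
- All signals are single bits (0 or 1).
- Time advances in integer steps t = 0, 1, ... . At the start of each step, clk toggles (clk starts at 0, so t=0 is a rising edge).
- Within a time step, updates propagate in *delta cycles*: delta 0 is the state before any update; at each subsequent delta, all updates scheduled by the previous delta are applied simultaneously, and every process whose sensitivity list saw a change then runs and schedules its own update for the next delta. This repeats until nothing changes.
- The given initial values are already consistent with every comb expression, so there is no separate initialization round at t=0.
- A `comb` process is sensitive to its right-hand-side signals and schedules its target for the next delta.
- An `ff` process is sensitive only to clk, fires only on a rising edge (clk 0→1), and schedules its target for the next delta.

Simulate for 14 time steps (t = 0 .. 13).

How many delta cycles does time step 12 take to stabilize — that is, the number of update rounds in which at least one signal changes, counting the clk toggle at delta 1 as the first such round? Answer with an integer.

[bits: b,c,d,a,g,clk,h,f,e]
t=0: Δ0=011100100 Δ1=011101100 Δ2=011101000 Δ3=010001011 Δ4=000001010 Δ5=000011000 Δ6=001001000 Δ7=000001000 | 7Δ
t=1: Δ0=000001000 Δ1=000000000 | 1Δ
t=2: Δ0=000000000 Δ1=000001000 Δ2=000001100 Δ3=001101111 Δ4=111101110 Δ5=001111100 Δ6=010101110 Δ7=011111100 Δ8=010101100 Δ9=011101100 | 9Δ
t=3: Δ0=011101100 Δ1=011100100 | 1Δ
t=4: Δ0=011100100 Δ1=011101100 Δ2=011101000 Δ3=010001011 Δ4=000001010 Δ5=000011000 Δ6=001001000 Δ7=000001000 | 7Δ
t=5: Δ0=000001000 Δ1=000000000 | 1Δ
t=6: Δ0=000000000 Δ1=000001000 Δ2=000001100 Δ3=001101111 Δ4=111101110 Δ5=001111100 Δ6=010101110 Δ7=011111100 Δ8=010101100 Δ9=011101100 | 9Δ
t=7: Δ0=011101100 Δ1=011100100 | 1Δ
t=8: Δ0=011100100 Δ1=011101100 Δ2=011101000 Δ3=010001011 Δ4=000001010 Δ5=000011000 Δ6=001001000 Δ7=000001000 | 7Δ
t=9: Δ0=000001000 Δ1=000000000 | 1Δ
t=10: Δ0=000000000 Δ1=000001000 Δ2=000001100 Δ3=001101111 Δ4=111101110 Δ5=001111100 Δ6=010101110 Δ7=011111100 Δ8=010101100 Δ9=011101100 | 9Δ
t=11: Δ0=011101100 Δ1=011100100 | 1Δ
t=12: Δ0=011100100 Δ1=011101100 Δ2=011101000 Δ3=010001011 Δ4=000001010 Δ5=000011000 Δ6=001001000 Δ7=000001000 | 7Δ
t=13: Δ0=000001000 Δ1=000000000 | 1Δ

7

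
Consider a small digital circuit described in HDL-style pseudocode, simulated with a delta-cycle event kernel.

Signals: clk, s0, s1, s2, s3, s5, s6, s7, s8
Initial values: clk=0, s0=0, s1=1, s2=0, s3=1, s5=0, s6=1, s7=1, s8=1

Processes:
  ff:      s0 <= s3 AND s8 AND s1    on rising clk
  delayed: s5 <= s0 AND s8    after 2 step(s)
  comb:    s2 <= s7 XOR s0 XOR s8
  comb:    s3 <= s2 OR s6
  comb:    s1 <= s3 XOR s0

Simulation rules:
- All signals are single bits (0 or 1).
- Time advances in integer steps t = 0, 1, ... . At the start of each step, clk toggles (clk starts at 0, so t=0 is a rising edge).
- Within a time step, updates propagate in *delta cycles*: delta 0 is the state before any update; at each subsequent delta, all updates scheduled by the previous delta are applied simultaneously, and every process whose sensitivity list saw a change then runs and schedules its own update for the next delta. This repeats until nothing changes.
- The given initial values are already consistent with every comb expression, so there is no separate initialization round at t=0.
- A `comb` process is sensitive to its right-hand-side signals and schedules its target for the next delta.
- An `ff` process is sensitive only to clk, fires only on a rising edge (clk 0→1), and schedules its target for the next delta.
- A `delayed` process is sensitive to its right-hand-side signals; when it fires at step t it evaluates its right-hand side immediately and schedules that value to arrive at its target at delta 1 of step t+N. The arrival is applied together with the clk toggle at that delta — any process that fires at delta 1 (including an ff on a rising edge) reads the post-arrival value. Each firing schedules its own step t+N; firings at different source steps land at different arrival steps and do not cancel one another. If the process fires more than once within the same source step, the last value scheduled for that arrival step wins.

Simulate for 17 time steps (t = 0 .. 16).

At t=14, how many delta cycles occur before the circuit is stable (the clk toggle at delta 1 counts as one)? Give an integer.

t=0 Δ0: s2=0 s0=0 s5=0 s1=1 s8=1 s3=1 clk=0 s7=1 s6=1
  Δ1: clk:0→1
  Δ2: s0:0→1
  Δ3: s2:0→1, s1:1→0
  (3Δ to stable)
t=1 Δ0: s2=1 s0=1 s5=0 s1=0 s8=1 s3=1 clk=1 s7=1 s6=1
  Δ1: clk:1→0
  (1Δ to stable)
t=2 Δ0: s2=1 s0=1 s5=0 s1=0 s8=1 s3=1 clk=0 s7=1 s6=1
  Δ1: s5:0→1, clk:0→1
  Δ2: s0:1→0
  Δ3: s2:1→0, s1:0→1
  (3Δ to stable)
t=3 Δ0: s2=0 s0=0 s5=1 s1=1 s8=1 s3=1 clk=1 s7=1 s6=1
  Δ1: clk:1→0
  (1Δ to stable)
t=4 Δ0: s2=0 s0=0 s5=1 s1=1 s8=1 s3=1 clk=0 s7=1 s6=1
  Δ1: s5:1→0, clk:0→1
  Δ2: s0:0→1
  Δ3: s2:0→1, s1:1→0
  (3Δ to stable)
t=5 Δ0: s2=1 s0=1 s5=0 s1=0 s8=1 s3=1 clk=1 s7=1 s6=1
  Δ1: clk:1→0
  (1Δ to stable)
t=6 Δ0: s2=1 s0=1 s5=0 s1=0 s8=1 s3=1 clk=0 s7=1 s6=1
  Δ1: s5:0→1, clk:0→1
  Δ2: s0:1→0
  Δ3: s2:1→0, s1:0→1
  (3Δ to stable)
t=7 Δ0: s2=0 s0=0 s5=1 s1=1 s8=1 s3=1 clk=1 s7=1 s6=1
  Δ1: clk:1→0
  (1Δ to stable)
t=8 Δ0: s2=0 s0=0 s5=1 s1=1 s8=1 s3=1 clk=0 s7=1 s6=1
  Δ1: s5:1→0, clk:0→1
  Δ2: s0:0→1
  Δ3: s2:0→1, s1:1→0
  (3Δ to stable)
t=9 Δ0: s2=1 s0=1 s5=0 s1=0 s8=1 s3=1 clk=1 s7=1 s6=1
  Δ1: clk:1→0
  (1Δ to stable)
t=10 Δ0: s2=1 s0=1 s5=0 s1=0 s8=1 s3=1 clk=0 s7=1 s6=1
  Δ1: s5:0→1, clk:0→1
  Δ2: s0:1→0
  Δ3: s2:1→0, s1:0→1
  (3Δ to stable)
t=11 Δ0: s2=0 s0=0 s5=1 s1=1 s8=1 s3=1 clk=1 s7=1 s6=1
  Δ1: clk:1→0
  (1Δ to stable)
t=12 Δ0: s2=0 s0=0 s5=1 s1=1 s8=1 s3=1 clk=0 s7=1 s6=1
  Δ1: s5:1→0, clk:0→1
  Δ2: s0:0→1
  Δ3: s2:0→1, s1:1→0
  (3Δ to stable)
t=13 Δ0: s2=1 s0=1 s5=0 s1=0 s8=1 s3=1 clk=1 s7=1 s6=1
  Δ1: clk:1→0
  (1Δ to stable)
t=14 Δ0: s2=1 s0=1 s5=0 s1=0 s8=1 s3=1 clk=0 s7=1 s6=1
  Δ1: s5:0→1, clk:0→1
  Δ2: s0:1→0
  Δ3: s2:1→0, s1:0→1
  (3Δ to stable)
t=15 Δ0: s2=0 s0=0 s5=1 s1=1 s8=1 s3=1 clk=1 s7=1 s6=1
  Δ1: clk:1→0
  (1Δ to stable)
t=16 Δ0: s2=0 s0=0 s5=1 s1=1 s8=1 s3=1 clk=0 s7=1 s6=1
  Δ1: s5:1→0, clk:0→1
  Δ2: s0:0→1
  Δ3: s2:0→1, s1:1→0
  (3Δ to stable)

3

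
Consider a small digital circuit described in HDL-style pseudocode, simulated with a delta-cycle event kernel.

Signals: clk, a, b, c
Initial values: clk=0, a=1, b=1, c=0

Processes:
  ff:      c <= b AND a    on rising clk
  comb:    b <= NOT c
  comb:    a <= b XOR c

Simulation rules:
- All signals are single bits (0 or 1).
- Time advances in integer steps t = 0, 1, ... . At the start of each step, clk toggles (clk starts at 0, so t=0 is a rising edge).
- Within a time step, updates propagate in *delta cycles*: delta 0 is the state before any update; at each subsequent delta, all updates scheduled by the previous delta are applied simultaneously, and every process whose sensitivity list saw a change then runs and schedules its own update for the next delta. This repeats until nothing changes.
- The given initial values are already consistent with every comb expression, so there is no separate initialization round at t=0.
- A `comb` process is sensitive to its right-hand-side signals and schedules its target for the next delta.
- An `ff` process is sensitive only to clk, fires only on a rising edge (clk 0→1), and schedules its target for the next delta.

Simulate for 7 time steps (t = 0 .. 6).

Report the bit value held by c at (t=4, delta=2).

t=0 Δ0: c=0 clk=0 a=1 b=1
  Δ1: clk:0→1
  Δ2: c:0→1
  Δ3: a:1→0, b:1→0
  Δ4: a:0→1
  (4Δ to stable)
t=1 Δ0: c=1 clk=1 a=1 b=0
  Δ1: clk:1→0
  (1Δ to stable)
t=2 Δ0: c=1 clk=0 a=1 b=0
  Δ1: clk:0→1
  Δ2: c:1→0
  Δ3: a:1→0, b:0→1
  Δ4: a:0→1
  (4Δ to stable)
t=3 Δ0: c=0 clk=1 a=1 b=1
  Δ1: clk:1→0
  (1Δ to stable)
t=4 Δ0: c=0 clk=0 a=1 b=1
  Δ1: clk:0→1
  Δ2: c:0→1
  Δ3: a:1→0, b:1→0
  Δ4: a:0→1
  (4Δ to stable)
t=5 Δ0: c=1 clk=1 a=1 b=0
  Δ1: clk:1→0
  (1Δ to stable)
t=6 Δ0: c=1 clk=0 a=1 b=0
  Δ1: clk:0→1
  Δ2: c:1→0
  Δ3: a:1→0, b:0→1
  Δ4: a:0→1
  (4Δ to stable)

1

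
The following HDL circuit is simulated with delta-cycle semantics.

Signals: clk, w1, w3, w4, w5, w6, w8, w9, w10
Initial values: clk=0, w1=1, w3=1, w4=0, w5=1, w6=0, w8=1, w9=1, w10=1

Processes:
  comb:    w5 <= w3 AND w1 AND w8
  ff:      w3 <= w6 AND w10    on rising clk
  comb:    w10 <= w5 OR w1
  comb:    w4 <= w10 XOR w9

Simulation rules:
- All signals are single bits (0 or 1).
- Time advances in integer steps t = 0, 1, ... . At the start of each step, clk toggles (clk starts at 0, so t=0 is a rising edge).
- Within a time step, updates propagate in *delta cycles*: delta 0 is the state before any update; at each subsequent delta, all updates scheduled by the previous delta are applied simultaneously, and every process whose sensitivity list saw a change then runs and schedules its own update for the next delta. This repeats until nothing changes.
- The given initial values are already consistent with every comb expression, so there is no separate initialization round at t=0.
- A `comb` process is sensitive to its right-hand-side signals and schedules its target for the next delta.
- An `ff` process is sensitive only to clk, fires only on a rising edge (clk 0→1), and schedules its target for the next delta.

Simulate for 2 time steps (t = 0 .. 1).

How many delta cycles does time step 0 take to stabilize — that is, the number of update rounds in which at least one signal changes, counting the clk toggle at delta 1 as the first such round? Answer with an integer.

3

t0.Δ0 w9=1 w1=1 w5=1 w10=1 w3=1 w4=0 w6=0 w8=1 clk=0
t0.Δ1 w9=1 w1=1 w5=1 w10=1 w3=1 w4=0 w6=0 w8=1 clk=1
t0.Δ2 w9=1 w1=1 w5=1 w10=1 w3=0 w4=0 w6=0 w8=1 clk=1
t0.Δ3 w9=1 w1=1 w5=0 w10=1 w3=0 w4=0 w6=0 w8=1 clk=1
t1.Δ0 w9=1 w1=1 w5=0 w10=1 w3=0 w4=0 w6=0 w8=1 clk=1
t1.Δ1 w9=1 w1=1 w5=0 w10=1 w3=0 w4=0 w6=0 w8=1 clk=0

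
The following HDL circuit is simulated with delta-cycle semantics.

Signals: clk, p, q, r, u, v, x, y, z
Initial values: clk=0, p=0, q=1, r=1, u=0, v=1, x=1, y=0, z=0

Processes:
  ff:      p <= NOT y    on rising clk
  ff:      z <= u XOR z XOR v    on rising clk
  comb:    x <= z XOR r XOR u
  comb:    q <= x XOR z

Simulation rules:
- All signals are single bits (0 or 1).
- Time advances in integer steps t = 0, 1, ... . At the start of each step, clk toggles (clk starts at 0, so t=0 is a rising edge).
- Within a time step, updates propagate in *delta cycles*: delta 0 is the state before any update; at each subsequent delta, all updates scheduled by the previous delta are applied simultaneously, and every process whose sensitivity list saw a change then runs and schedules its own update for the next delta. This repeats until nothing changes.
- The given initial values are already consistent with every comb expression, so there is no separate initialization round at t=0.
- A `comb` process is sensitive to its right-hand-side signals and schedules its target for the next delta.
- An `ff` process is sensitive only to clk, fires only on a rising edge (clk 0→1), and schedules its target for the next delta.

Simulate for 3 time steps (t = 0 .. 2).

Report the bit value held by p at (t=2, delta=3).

t0.Δ0 r=1 y=0 q=1 p=0 x=1 clk=0 u=0 v=1 z=0
t0.Δ1 r=1 y=0 q=1 p=0 x=1 clk=1 u=0 v=1 z=0
t0.Δ2 r=1 y=0 q=1 p=1 x=1 clk=1 u=0 v=1 z=1
t0.Δ3 r=1 y=0 q=0 p=1 x=0 clk=1 u=0 v=1 z=1
t0.Δ4 r=1 y=0 q=1 p=1 x=0 clk=1 u=0 v=1 z=1
t1.Δ0 r=1 y=0 q=1 p=1 x=0 clk=1 u=0 v=1 z=1
t1.Δ1 r=1 y=0 q=1 p=1 x=0 clk=0 u=0 v=1 z=1
t2.Δ0 r=1 y=0 q=1 p=1 x=0 clk=0 u=0 v=1 z=1
t2.Δ1 r=1 y=0 q=1 p=1 x=0 clk=1 u=0 v=1 z=1
t2.Δ2 r=1 y=0 q=1 p=1 x=0 clk=1 u=0 v=1 z=0
t2.Δ3 r=1 y=0 q=0 p=1 x=1 clk=1 u=0 v=1 z=0
t2.Δ4 r=1 y=0 q=1 p=1 x=1 clk=1 u=0 v=1 z=0

1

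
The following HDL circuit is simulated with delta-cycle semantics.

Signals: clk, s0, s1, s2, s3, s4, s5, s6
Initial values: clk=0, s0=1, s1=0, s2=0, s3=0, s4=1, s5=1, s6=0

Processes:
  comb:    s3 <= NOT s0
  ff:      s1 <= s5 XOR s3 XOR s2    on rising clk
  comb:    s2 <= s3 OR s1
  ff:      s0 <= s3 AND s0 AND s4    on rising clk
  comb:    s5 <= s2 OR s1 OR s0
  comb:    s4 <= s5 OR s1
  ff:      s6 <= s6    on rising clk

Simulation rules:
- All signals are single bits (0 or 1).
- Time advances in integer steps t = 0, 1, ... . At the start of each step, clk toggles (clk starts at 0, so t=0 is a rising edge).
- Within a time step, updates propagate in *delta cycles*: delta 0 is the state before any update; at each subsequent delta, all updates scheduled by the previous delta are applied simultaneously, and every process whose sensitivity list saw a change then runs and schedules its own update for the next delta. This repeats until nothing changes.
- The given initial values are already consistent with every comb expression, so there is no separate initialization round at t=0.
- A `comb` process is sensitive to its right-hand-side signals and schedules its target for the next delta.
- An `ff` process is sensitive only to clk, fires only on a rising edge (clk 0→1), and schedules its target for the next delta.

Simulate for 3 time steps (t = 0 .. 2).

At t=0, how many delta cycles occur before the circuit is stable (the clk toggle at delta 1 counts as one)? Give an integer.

[bits: s6,s3,s1,clk,s0,s5,s4,s2]
t=0: Δ0=00001110 Δ1=00011110 Δ2=00110110 Δ3=01110111 | 3Δ
t=1: Δ0=01110111 Δ1=01100111 | 1Δ
t=2: Δ0=01100111 Δ1=01110111 | 1Δ

3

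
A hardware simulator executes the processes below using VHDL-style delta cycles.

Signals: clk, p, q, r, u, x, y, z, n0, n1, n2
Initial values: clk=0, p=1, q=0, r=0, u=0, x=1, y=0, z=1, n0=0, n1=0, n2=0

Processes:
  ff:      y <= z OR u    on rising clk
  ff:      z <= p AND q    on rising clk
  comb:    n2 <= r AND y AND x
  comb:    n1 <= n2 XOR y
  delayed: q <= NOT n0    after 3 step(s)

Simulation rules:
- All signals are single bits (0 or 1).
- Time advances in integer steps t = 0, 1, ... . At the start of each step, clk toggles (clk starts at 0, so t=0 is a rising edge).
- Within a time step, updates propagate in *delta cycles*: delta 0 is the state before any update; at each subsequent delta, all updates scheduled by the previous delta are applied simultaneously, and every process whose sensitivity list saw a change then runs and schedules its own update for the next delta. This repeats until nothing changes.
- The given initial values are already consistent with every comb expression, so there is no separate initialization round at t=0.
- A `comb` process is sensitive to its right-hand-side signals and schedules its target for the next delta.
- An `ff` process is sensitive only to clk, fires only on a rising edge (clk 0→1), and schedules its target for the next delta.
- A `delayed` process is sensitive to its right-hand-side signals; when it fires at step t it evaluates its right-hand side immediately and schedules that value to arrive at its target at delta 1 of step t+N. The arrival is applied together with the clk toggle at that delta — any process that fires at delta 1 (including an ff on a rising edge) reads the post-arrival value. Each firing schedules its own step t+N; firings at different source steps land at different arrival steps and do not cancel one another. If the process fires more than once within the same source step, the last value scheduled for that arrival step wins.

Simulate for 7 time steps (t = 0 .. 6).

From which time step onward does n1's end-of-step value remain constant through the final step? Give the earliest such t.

t0.Δ0 z=1 x=1 clk=0 q=0 n2=0 p=1 y=0 r=0 u=0 n0=0 n1=0
t0.Δ1 z=1 x=1 clk=1 q=0 n2=0 p=1 y=0 r=0 u=0 n0=0 n1=0
t0.Δ2 z=0 x=1 clk=1 q=0 n2=0 p=1 y=1 r=0 u=0 n0=0 n1=0
t0.Δ3 z=0 x=1 clk=1 q=0 n2=0 p=1 y=1 r=0 u=0 n0=0 n1=1
t1.Δ0 z=0 x=1 clk=1 q=0 n2=0 p=1 y=1 r=0 u=0 n0=0 n1=1
t1.Δ1 z=0 x=1 clk=0 q=0 n2=0 p=1 y=1 r=0 u=0 n0=0 n1=1
t2.Δ0 z=0 x=1 clk=0 q=0 n2=0 p=1 y=1 r=0 u=0 n0=0 n1=1
t2.Δ1 z=0 x=1 clk=1 q=0 n2=0 p=1 y=1 r=0 u=0 n0=0 n1=1
t2.Δ2 z=0 x=1 clk=1 q=0 n2=0 p=1 y=0 r=0 u=0 n0=0 n1=1
t2.Δ3 z=0 x=1 clk=1 q=0 n2=0 p=1 y=0 r=0 u=0 n0=0 n1=0
t3.Δ0 z=0 x=1 clk=1 q=0 n2=0 p=1 y=0 r=0 u=0 n0=0 n1=0
t3.Δ1 z=0 x=1 clk=0 q=0 n2=0 p=1 y=0 r=0 u=0 n0=0 n1=0
t4.Δ0 z=0 x=1 clk=0 q=0 n2=0 p=1 y=0 r=0 u=0 n0=0 n1=0
t4.Δ1 z=0 x=1 clk=1 q=0 n2=0 p=1 y=0 r=0 u=0 n0=0 n1=0
t5.Δ0 z=0 x=1 clk=1 q=0 n2=0 p=1 y=0 r=0 u=0 n0=0 n1=0
t5.Δ1 z=0 x=1 clk=0 q=0 n2=0 p=1 y=0 r=0 u=0 n0=0 n1=0
t6.Δ0 z=0 x=1 clk=0 q=0 n2=0 p=1 y=0 r=0 u=0 n0=0 n1=0
t6.Δ1 z=0 x=1 clk=1 q=0 n2=0 p=1 y=0 r=0 u=0 n0=0 n1=0

2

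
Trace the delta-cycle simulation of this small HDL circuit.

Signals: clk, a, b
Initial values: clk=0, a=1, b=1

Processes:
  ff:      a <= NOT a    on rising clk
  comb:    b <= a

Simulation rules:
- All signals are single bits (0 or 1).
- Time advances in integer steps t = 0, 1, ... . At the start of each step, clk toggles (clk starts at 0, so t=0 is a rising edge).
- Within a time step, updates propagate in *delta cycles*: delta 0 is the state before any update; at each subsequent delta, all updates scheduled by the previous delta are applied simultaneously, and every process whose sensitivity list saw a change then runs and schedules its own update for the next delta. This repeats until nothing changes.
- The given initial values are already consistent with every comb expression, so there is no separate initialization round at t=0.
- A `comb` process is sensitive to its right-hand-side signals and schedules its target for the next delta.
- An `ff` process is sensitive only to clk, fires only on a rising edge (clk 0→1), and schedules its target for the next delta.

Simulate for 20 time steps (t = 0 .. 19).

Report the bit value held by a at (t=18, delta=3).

1

t0.Δ0 a=1 b=1 clk=0
t0.Δ1 a=1 b=1 clk=1
t0.Δ2 a=0 b=1 clk=1
t0.Δ3 a=0 b=0 clk=1
t1.Δ0 a=0 b=0 clk=1
t1.Δ1 a=0 b=0 clk=0
t2.Δ0 a=0 b=0 clk=0
t2.Δ1 a=0 b=0 clk=1
t2.Δ2 a=1 b=0 clk=1
t2.Δ3 a=1 b=1 clk=1
t3.Δ0 a=1 b=1 clk=1
t3.Δ1 a=1 b=1 clk=0
t4.Δ0 a=1 b=1 clk=0
t4.Δ1 a=1 b=1 clk=1
t4.Δ2 a=0 b=1 clk=1
t4.Δ3 a=0 b=0 clk=1
t5.Δ0 a=0 b=0 clk=1
t5.Δ1 a=0 b=0 clk=0
t6.Δ0 a=0 b=0 clk=0
t6.Δ1 a=0 b=0 clk=1
t6.Δ2 a=1 b=0 clk=1
t6.Δ3 a=1 b=1 clk=1
t7.Δ0 a=1 b=1 clk=1
t7.Δ1 a=1 b=1 clk=0
t8.Δ0 a=1 b=1 clk=0
t8.Δ1 a=1 b=1 clk=1
t8.Δ2 a=0 b=1 clk=1
t8.Δ3 a=0 b=0 clk=1
t9.Δ0 a=0 b=0 clk=1
t9.Δ1 a=0 b=0 clk=0
t10.Δ0 a=0 b=0 clk=0
t10.Δ1 a=0 b=0 clk=1
t10.Δ2 a=1 b=0 clk=1
t10.Δ3 a=1 b=1 clk=1
t11.Δ0 a=1 b=1 clk=1
t11.Δ1 a=1 b=1 clk=0
t12.Δ0 a=1 b=1 clk=0
t12.Δ1 a=1 b=1 clk=1
t12.Δ2 a=0 b=1 clk=1
t12.Δ3 a=0 b=0 clk=1
t13.Δ0 a=0 b=0 clk=1
t13.Δ1 a=0 b=0 clk=0
t14.Δ0 a=0 b=0 clk=0
t14.Δ1 a=0 b=0 clk=1
t14.Δ2 a=1 b=0 clk=1
t14.Δ3 a=1 b=1 clk=1
t15.Δ0 a=1 b=1 clk=1
t15.Δ1 a=1 b=1 clk=0
t16.Δ0 a=1 b=1 clk=0
t16.Δ1 a=1 b=1 clk=1
t16.Δ2 a=0 b=1 clk=1
t16.Δ3 a=0 b=0 clk=1
t17.Δ0 a=0 b=0 clk=1
t17.Δ1 a=0 b=0 clk=0
t18.Δ0 a=0 b=0 clk=0
t18.Δ1 a=0 b=0 clk=1
t18.Δ2 a=1 b=0 clk=1
t18.Δ3 a=1 b=1 clk=1
t19.Δ0 a=1 b=1 clk=1
t19.Δ1 a=1 b=1 clk=0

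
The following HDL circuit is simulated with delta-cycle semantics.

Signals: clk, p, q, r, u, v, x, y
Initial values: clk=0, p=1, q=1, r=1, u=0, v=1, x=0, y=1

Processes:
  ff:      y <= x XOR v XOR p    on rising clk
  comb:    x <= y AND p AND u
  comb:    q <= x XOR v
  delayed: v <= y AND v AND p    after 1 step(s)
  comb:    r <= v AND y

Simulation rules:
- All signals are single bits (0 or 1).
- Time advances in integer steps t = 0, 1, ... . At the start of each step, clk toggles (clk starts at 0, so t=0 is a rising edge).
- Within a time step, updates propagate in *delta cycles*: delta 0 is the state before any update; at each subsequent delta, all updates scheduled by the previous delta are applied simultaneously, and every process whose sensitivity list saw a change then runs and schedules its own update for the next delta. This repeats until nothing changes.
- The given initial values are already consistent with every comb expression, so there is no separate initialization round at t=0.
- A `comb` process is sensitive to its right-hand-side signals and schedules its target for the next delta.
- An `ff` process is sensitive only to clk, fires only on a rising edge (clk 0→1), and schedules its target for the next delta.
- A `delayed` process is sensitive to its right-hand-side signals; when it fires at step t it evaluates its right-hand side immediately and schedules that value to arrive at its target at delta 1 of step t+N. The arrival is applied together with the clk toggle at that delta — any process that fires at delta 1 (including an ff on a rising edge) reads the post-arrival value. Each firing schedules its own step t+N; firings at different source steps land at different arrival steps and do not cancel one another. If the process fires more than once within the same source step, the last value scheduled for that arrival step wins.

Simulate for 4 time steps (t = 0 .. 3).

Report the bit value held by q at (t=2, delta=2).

0

t=0 Δ0: v=1 q=1 u=0 r=1 y=1 clk=0 p=1 x=0
  Δ1: clk:0→1
  Δ2: y:1→0
  Δ3: r:1→0
  (3Δ to stable)
t=1 Δ0: v=1 q=1 u=0 r=0 y=0 clk=1 p=1 x=0
  Δ1: v:1→0, clk:1→0
  Δ2: q:1→0
  (2Δ to stable)
t=2 Δ0: v=0 q=0 u=0 r=0 y=0 clk=0 p=1 x=0
  Δ1: clk:0→1
  Δ2: y:0→1
  (2Δ to stable)
t=3 Δ0: v=0 q=0 u=0 r=0 y=1 clk=1 p=1 x=0
  Δ1: clk:1→0
  (1Δ to stable)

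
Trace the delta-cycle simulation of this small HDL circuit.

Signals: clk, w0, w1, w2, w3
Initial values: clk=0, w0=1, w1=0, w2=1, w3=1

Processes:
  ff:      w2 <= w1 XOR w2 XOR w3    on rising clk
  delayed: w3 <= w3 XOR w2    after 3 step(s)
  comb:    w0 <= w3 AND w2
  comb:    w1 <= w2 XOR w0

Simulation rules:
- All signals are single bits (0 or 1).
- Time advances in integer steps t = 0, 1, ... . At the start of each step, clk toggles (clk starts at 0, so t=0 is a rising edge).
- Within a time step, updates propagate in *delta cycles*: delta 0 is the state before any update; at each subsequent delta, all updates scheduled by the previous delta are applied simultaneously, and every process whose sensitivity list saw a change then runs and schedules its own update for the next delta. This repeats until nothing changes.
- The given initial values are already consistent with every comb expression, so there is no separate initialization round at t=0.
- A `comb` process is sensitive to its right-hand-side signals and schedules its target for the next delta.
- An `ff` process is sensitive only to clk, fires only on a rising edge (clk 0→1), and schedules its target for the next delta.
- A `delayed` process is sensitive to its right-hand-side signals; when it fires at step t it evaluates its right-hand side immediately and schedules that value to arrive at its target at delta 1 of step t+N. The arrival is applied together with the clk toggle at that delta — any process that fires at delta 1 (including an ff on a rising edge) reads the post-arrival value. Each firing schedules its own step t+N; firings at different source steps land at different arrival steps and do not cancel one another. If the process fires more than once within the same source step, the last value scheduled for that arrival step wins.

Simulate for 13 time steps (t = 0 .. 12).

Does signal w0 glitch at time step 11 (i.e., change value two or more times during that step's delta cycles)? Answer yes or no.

t0.Δ0 w1=0 w3=1 clk=0 w2=1 w0=1
t0.Δ1 w1=0 w3=1 clk=1 w2=1 w0=1
t0.Δ2 w1=0 w3=1 clk=1 w2=0 w0=1
t0.Δ3 w1=1 w3=1 clk=1 w2=0 w0=0
t0.Δ4 w1=0 w3=1 clk=1 w2=0 w0=0
t1.Δ0 w1=0 w3=1 clk=1 w2=0 w0=0
t1.Δ1 w1=0 w3=1 clk=0 w2=0 w0=0
t2.Δ0 w1=0 w3=1 clk=0 w2=0 w0=0
t2.Δ1 w1=0 w3=1 clk=1 w2=0 w0=0
t2.Δ2 w1=0 w3=1 clk=1 w2=1 w0=0
t2.Δ3 w1=1 w3=1 clk=1 w2=1 w0=1
t2.Δ4 w1=0 w3=1 clk=1 w2=1 w0=1
t3.Δ0 w1=0 w3=1 clk=1 w2=1 w0=1
t3.Δ1 w1=0 w3=1 clk=0 w2=1 w0=1
t4.Δ0 w1=0 w3=1 clk=0 w2=1 w0=1
t4.Δ1 w1=0 w3=1 clk=1 w2=1 w0=1
t4.Δ2 w1=0 w3=1 clk=1 w2=0 w0=1
t4.Δ3 w1=1 w3=1 clk=1 w2=0 w0=0
t4.Δ4 w1=0 w3=1 clk=1 w2=0 w0=0
t5.Δ0 w1=0 w3=1 clk=1 w2=0 w0=0
t5.Δ1 w1=0 w3=0 clk=0 w2=0 w0=0
t6.Δ0 w1=0 w3=0 clk=0 w2=0 w0=0
t6.Δ1 w1=0 w3=0 clk=1 w2=0 w0=0
t7.Δ0 w1=0 w3=0 clk=1 w2=0 w0=0
t7.Δ1 w1=0 w3=1 clk=0 w2=0 w0=0
t8.Δ0 w1=0 w3=1 clk=0 w2=0 w0=0
t8.Δ1 w1=0 w3=0 clk=1 w2=0 w0=0
t9.Δ0 w1=0 w3=0 clk=1 w2=0 w0=0
t9.Δ1 w1=0 w3=0 clk=0 w2=0 w0=0
t10.Δ0 w1=0 w3=0 clk=0 w2=0 w0=0
t10.Δ1 w1=0 w3=1 clk=1 w2=0 w0=0
t10.Δ2 w1=0 w3=1 clk=1 w2=1 w0=0
t10.Δ3 w1=1 w3=1 clk=1 w2=1 w0=1
t10.Δ4 w1=0 w3=1 clk=1 w2=1 w0=1
t11.Δ0 w1=0 w3=1 clk=1 w2=1 w0=1
t11.Δ1 w1=0 w3=0 clk=0 w2=1 w0=1
t11.Δ2 w1=0 w3=0 clk=0 w2=1 w0=0
t11.Δ3 w1=1 w3=0 clk=0 w2=1 w0=0
t12.Δ0 w1=1 w3=0 clk=0 w2=1 w0=0
t12.Δ1 w1=1 w3=0 clk=1 w2=1 w0=0
t12.Δ2 w1=1 w3=0 clk=1 w2=0 w0=0
t12.Δ3 w1=0 w3=0 clk=1 w2=0 w0=0

no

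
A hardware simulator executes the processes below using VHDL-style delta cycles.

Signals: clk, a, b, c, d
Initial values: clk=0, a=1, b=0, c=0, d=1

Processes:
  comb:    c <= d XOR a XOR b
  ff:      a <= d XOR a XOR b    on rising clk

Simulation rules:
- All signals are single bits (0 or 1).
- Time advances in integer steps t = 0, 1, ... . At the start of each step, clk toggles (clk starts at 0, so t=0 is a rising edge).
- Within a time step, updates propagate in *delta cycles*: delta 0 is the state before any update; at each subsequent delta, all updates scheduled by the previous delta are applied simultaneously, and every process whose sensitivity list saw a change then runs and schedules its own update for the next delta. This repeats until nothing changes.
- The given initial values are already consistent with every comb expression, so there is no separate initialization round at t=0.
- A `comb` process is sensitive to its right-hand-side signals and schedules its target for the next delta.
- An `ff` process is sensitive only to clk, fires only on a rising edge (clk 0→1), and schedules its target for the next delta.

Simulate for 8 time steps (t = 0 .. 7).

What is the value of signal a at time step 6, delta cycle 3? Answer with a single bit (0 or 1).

[bits: b,a,clk,d,c]
t=0: Δ0=01010 Δ1=01110 Δ2=00110 Δ3=00111 | 3Δ
t=1: Δ0=00111 Δ1=00011 | 1Δ
t=2: Δ0=00011 Δ1=00111 Δ2=01111 Δ3=01110 | 3Δ
t=3: Δ0=01110 Δ1=01010 | 1Δ
t=4: Δ0=01010 Δ1=01110 Δ2=00110 Δ3=00111 | 3Δ
t=5: Δ0=00111 Δ1=00011 | 1Δ
t=6: Δ0=00011 Δ1=00111 Δ2=01111 Δ3=01110 | 3Δ
t=7: Δ0=01110 Δ1=01010 | 1Δ

1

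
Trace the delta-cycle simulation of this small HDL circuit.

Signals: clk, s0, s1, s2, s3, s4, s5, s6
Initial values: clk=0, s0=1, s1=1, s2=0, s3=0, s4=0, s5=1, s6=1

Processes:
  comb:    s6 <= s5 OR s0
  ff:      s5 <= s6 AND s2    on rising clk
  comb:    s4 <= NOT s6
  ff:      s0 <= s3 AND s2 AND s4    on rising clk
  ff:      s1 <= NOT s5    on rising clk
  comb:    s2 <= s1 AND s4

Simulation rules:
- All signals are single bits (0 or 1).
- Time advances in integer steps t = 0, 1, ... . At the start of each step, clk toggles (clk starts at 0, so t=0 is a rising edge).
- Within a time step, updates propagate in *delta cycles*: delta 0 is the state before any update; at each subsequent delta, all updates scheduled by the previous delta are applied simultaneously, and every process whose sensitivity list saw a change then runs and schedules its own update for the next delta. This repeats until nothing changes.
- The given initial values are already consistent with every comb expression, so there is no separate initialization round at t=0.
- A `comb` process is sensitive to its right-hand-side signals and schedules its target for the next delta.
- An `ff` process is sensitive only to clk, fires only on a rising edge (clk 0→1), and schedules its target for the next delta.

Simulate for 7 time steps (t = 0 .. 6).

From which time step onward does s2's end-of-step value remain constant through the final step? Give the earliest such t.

2

[bits: s2,s4,s0,s5,s3,s1,s6,clk]
t=0: Δ0=00110110 Δ1=00110111 Δ2=00000011 Δ3=00000001 Δ4=01000001 | 4Δ
t=1: Δ0=01000001 Δ1=01000000 | 1Δ
t=2: Δ0=01000000 Δ1=01000001 Δ2=01000101 Δ3=11000101 | 3Δ
t=3: Δ0=11000101 Δ1=11000100 | 1Δ
t=4: Δ0=11000100 Δ1=11000101 | 1Δ
t=5: Δ0=11000101 Δ1=11000100 | 1Δ
t=6: Δ0=11000100 Δ1=11000101 | 1Δ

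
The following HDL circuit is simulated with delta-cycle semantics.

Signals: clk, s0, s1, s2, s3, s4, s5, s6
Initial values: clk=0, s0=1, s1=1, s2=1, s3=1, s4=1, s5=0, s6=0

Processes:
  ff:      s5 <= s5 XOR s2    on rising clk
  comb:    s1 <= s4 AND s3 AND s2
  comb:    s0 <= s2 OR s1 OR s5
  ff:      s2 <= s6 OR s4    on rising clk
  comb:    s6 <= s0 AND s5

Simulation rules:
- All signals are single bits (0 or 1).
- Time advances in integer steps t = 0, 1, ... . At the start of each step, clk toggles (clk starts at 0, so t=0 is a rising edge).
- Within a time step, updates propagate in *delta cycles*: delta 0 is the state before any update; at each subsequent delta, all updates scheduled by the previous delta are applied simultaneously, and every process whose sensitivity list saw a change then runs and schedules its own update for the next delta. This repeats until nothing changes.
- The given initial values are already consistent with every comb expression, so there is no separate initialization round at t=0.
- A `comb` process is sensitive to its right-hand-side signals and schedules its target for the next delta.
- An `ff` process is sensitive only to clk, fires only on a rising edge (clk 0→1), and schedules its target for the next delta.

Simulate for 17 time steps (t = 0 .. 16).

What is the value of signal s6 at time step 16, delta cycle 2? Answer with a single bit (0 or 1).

0

t0.Δ0 clk=0 s6=0 s5=0 s4=1 s0=1 s3=1 s1=1 s2=1
t0.Δ1 clk=1 s6=0 s5=0 s4=1 s0=1 s3=1 s1=1 s2=1
t0.Δ2 clk=1 s6=0 s5=1 s4=1 s0=1 s3=1 s1=1 s2=1
t0.Δ3 clk=1 s6=1 s5=1 s4=1 s0=1 s3=1 s1=1 s2=1
t1.Δ0 clk=1 s6=1 s5=1 s4=1 s0=1 s3=1 s1=1 s2=1
t1.Δ1 clk=0 s6=1 s5=1 s4=1 s0=1 s3=1 s1=1 s2=1
t2.Δ0 clk=0 s6=1 s5=1 s4=1 s0=1 s3=1 s1=1 s2=1
t2.Δ1 clk=1 s6=1 s5=1 s4=1 s0=1 s3=1 s1=1 s2=1
t2.Δ2 clk=1 s6=1 s5=0 s4=1 s0=1 s3=1 s1=1 s2=1
t2.Δ3 clk=1 s6=0 s5=0 s4=1 s0=1 s3=1 s1=1 s2=1
t3.Δ0 clk=1 s6=0 s5=0 s4=1 s0=1 s3=1 s1=1 s2=1
t3.Δ1 clk=0 s6=0 s5=0 s4=1 s0=1 s3=1 s1=1 s2=1
t4.Δ0 clk=0 s6=0 s5=0 s4=1 s0=1 s3=1 s1=1 s2=1
t4.Δ1 clk=1 s6=0 s5=0 s4=1 s0=1 s3=1 s1=1 s2=1
t4.Δ2 clk=1 s6=0 s5=1 s4=1 s0=1 s3=1 s1=1 s2=1
t4.Δ3 clk=1 s6=1 s5=1 s4=1 s0=1 s3=1 s1=1 s2=1
t5.Δ0 clk=1 s6=1 s5=1 s4=1 s0=1 s3=1 s1=1 s2=1
t5.Δ1 clk=0 s6=1 s5=1 s4=1 s0=1 s3=1 s1=1 s2=1
t6.Δ0 clk=0 s6=1 s5=1 s4=1 s0=1 s3=1 s1=1 s2=1
t6.Δ1 clk=1 s6=1 s5=1 s4=1 s0=1 s3=1 s1=1 s2=1
t6.Δ2 clk=1 s6=1 s5=0 s4=1 s0=1 s3=1 s1=1 s2=1
t6.Δ3 clk=1 s6=0 s5=0 s4=1 s0=1 s3=1 s1=1 s2=1
t7.Δ0 clk=1 s6=0 s5=0 s4=1 s0=1 s3=1 s1=1 s2=1
t7.Δ1 clk=0 s6=0 s5=0 s4=1 s0=1 s3=1 s1=1 s2=1
t8.Δ0 clk=0 s6=0 s5=0 s4=1 s0=1 s3=1 s1=1 s2=1
t8.Δ1 clk=1 s6=0 s5=0 s4=1 s0=1 s3=1 s1=1 s2=1
t8.Δ2 clk=1 s6=0 s5=1 s4=1 s0=1 s3=1 s1=1 s2=1
t8.Δ3 clk=1 s6=1 s5=1 s4=1 s0=1 s3=1 s1=1 s2=1
t9.Δ0 clk=1 s6=1 s5=1 s4=1 s0=1 s3=1 s1=1 s2=1
t9.Δ1 clk=0 s6=1 s5=1 s4=1 s0=1 s3=1 s1=1 s2=1
t10.Δ0 clk=0 s6=1 s5=1 s4=1 s0=1 s3=1 s1=1 s2=1
t10.Δ1 clk=1 s6=1 s5=1 s4=1 s0=1 s3=1 s1=1 s2=1
t10.Δ2 clk=1 s6=1 s5=0 s4=1 s0=1 s3=1 s1=1 s2=1
t10.Δ3 clk=1 s6=0 s5=0 s4=1 s0=1 s3=1 s1=1 s2=1
t11.Δ0 clk=1 s6=0 s5=0 s4=1 s0=1 s3=1 s1=1 s2=1
t11.Δ1 clk=0 s6=0 s5=0 s4=1 s0=1 s3=1 s1=1 s2=1
t12.Δ0 clk=0 s6=0 s5=0 s4=1 s0=1 s3=1 s1=1 s2=1
t12.Δ1 clk=1 s6=0 s5=0 s4=1 s0=1 s3=1 s1=1 s2=1
t12.Δ2 clk=1 s6=0 s5=1 s4=1 s0=1 s3=1 s1=1 s2=1
t12.Δ3 clk=1 s6=1 s5=1 s4=1 s0=1 s3=1 s1=1 s2=1
t13.Δ0 clk=1 s6=1 s5=1 s4=1 s0=1 s3=1 s1=1 s2=1
t13.Δ1 clk=0 s6=1 s5=1 s4=1 s0=1 s3=1 s1=1 s2=1
t14.Δ0 clk=0 s6=1 s5=1 s4=1 s0=1 s3=1 s1=1 s2=1
t14.Δ1 clk=1 s6=1 s5=1 s4=1 s0=1 s3=1 s1=1 s2=1
t14.Δ2 clk=1 s6=1 s5=0 s4=1 s0=1 s3=1 s1=1 s2=1
t14.Δ3 clk=1 s6=0 s5=0 s4=1 s0=1 s3=1 s1=1 s2=1
t15.Δ0 clk=1 s6=0 s5=0 s4=1 s0=1 s3=1 s1=1 s2=1
t15.Δ1 clk=0 s6=0 s5=0 s4=1 s0=1 s3=1 s1=1 s2=1
t16.Δ0 clk=0 s6=0 s5=0 s4=1 s0=1 s3=1 s1=1 s2=1
t16.Δ1 clk=1 s6=0 s5=0 s4=1 s0=1 s3=1 s1=1 s2=1
t16.Δ2 clk=1 s6=0 s5=1 s4=1 s0=1 s3=1 s1=1 s2=1
t16.Δ3 clk=1 s6=1 s5=1 s4=1 s0=1 s3=1 s1=1 s2=1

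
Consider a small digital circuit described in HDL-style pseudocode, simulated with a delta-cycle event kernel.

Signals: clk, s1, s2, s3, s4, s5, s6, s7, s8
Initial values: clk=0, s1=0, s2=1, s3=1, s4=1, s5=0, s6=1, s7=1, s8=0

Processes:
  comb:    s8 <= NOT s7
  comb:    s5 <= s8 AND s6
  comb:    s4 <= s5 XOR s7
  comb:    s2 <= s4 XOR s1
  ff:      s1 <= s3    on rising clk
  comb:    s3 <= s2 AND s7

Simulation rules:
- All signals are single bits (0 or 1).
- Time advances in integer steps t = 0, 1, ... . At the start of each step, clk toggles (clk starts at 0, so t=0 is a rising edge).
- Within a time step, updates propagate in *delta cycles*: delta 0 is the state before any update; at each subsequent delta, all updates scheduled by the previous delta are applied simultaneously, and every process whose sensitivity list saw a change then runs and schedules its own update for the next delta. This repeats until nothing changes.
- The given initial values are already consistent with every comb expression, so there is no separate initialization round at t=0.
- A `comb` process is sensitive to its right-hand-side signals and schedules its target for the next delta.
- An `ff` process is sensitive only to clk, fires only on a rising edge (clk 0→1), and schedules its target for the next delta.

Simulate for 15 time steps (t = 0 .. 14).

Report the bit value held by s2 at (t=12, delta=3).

0

t0.Δ0 s5=0 s6=1 s8=0 s4=1 s2=1 s3=1 clk=0 s7=1 s1=0
t0.Δ1 s5=0 s6=1 s8=0 s4=1 s2=1 s3=1 clk=1 s7=1 s1=0
t0.Δ2 s5=0 s6=1 s8=0 s4=1 s2=1 s3=1 clk=1 s7=1 s1=1
t0.Δ3 s5=0 s6=1 s8=0 s4=1 s2=0 s3=1 clk=1 s7=1 s1=1
t0.Δ4 s5=0 s6=1 s8=0 s4=1 s2=0 s3=0 clk=1 s7=1 s1=1
t1.Δ0 s5=0 s6=1 s8=0 s4=1 s2=0 s3=0 clk=1 s7=1 s1=1
t1.Δ1 s5=0 s6=1 s8=0 s4=1 s2=0 s3=0 clk=0 s7=1 s1=1
t2.Δ0 s5=0 s6=1 s8=0 s4=1 s2=0 s3=0 clk=0 s7=1 s1=1
t2.Δ1 s5=0 s6=1 s8=0 s4=1 s2=0 s3=0 clk=1 s7=1 s1=1
t2.Δ2 s5=0 s6=1 s8=0 s4=1 s2=0 s3=0 clk=1 s7=1 s1=0
t2.Δ3 s5=0 s6=1 s8=0 s4=1 s2=1 s3=0 clk=1 s7=1 s1=0
t2.Δ4 s5=0 s6=1 s8=0 s4=1 s2=1 s3=1 clk=1 s7=1 s1=0
t3.Δ0 s5=0 s6=1 s8=0 s4=1 s2=1 s3=1 clk=1 s7=1 s1=0
t3.Δ1 s5=0 s6=1 s8=0 s4=1 s2=1 s3=1 clk=0 s7=1 s1=0
t4.Δ0 s5=0 s6=1 s8=0 s4=1 s2=1 s3=1 clk=0 s7=1 s1=0
t4.Δ1 s5=0 s6=1 s8=0 s4=1 s2=1 s3=1 clk=1 s7=1 s1=0
t4.Δ2 s5=0 s6=1 s8=0 s4=1 s2=1 s3=1 clk=1 s7=1 s1=1
t4.Δ3 s5=0 s6=1 s8=0 s4=1 s2=0 s3=1 clk=1 s7=1 s1=1
t4.Δ4 s5=0 s6=1 s8=0 s4=1 s2=0 s3=0 clk=1 s7=1 s1=1
t5.Δ0 s5=0 s6=1 s8=0 s4=1 s2=0 s3=0 clk=1 s7=1 s1=1
t5.Δ1 s5=0 s6=1 s8=0 s4=1 s2=0 s3=0 clk=0 s7=1 s1=1
t6.Δ0 s5=0 s6=1 s8=0 s4=1 s2=0 s3=0 clk=0 s7=1 s1=1
t6.Δ1 s5=0 s6=1 s8=0 s4=1 s2=0 s3=0 clk=1 s7=1 s1=1
t6.Δ2 s5=0 s6=1 s8=0 s4=1 s2=0 s3=0 clk=1 s7=1 s1=0
t6.Δ3 s5=0 s6=1 s8=0 s4=1 s2=1 s3=0 clk=1 s7=1 s1=0
t6.Δ4 s5=0 s6=1 s8=0 s4=1 s2=1 s3=1 clk=1 s7=1 s1=0
t7.Δ0 s5=0 s6=1 s8=0 s4=1 s2=1 s3=1 clk=1 s7=1 s1=0
t7.Δ1 s5=0 s6=1 s8=0 s4=1 s2=1 s3=1 clk=0 s7=1 s1=0
t8.Δ0 s5=0 s6=1 s8=0 s4=1 s2=1 s3=1 clk=0 s7=1 s1=0
t8.Δ1 s5=0 s6=1 s8=0 s4=1 s2=1 s3=1 clk=1 s7=1 s1=0
t8.Δ2 s5=0 s6=1 s8=0 s4=1 s2=1 s3=1 clk=1 s7=1 s1=1
t8.Δ3 s5=0 s6=1 s8=0 s4=1 s2=0 s3=1 clk=1 s7=1 s1=1
t8.Δ4 s5=0 s6=1 s8=0 s4=1 s2=0 s3=0 clk=1 s7=1 s1=1
t9.Δ0 s5=0 s6=1 s8=0 s4=1 s2=0 s3=0 clk=1 s7=1 s1=1
t9.Δ1 s5=0 s6=1 s8=0 s4=1 s2=0 s3=0 clk=0 s7=1 s1=1
t10.Δ0 s5=0 s6=1 s8=0 s4=1 s2=0 s3=0 clk=0 s7=1 s1=1
t10.Δ1 s5=0 s6=1 s8=0 s4=1 s2=0 s3=0 clk=1 s7=1 s1=1
t10.Δ2 s5=0 s6=1 s8=0 s4=1 s2=0 s3=0 clk=1 s7=1 s1=0
t10.Δ3 s5=0 s6=1 s8=0 s4=1 s2=1 s3=0 clk=1 s7=1 s1=0
t10.Δ4 s5=0 s6=1 s8=0 s4=1 s2=1 s3=1 clk=1 s7=1 s1=0
t11.Δ0 s5=0 s6=1 s8=0 s4=1 s2=1 s3=1 clk=1 s7=1 s1=0
t11.Δ1 s5=0 s6=1 s8=0 s4=1 s2=1 s3=1 clk=0 s7=1 s1=0
t12.Δ0 s5=0 s6=1 s8=0 s4=1 s2=1 s3=1 clk=0 s7=1 s1=0
t12.Δ1 s5=0 s6=1 s8=0 s4=1 s2=1 s3=1 clk=1 s7=1 s1=0
t12.Δ2 s5=0 s6=1 s8=0 s4=1 s2=1 s3=1 clk=1 s7=1 s1=1
t12.Δ3 s5=0 s6=1 s8=0 s4=1 s2=0 s3=1 clk=1 s7=1 s1=1
t12.Δ4 s5=0 s6=1 s8=0 s4=1 s2=0 s3=0 clk=1 s7=1 s1=1
t13.Δ0 s5=0 s6=1 s8=0 s4=1 s2=0 s3=0 clk=1 s7=1 s1=1
t13.Δ1 s5=0 s6=1 s8=0 s4=1 s2=0 s3=0 clk=0 s7=1 s1=1
t14.Δ0 s5=0 s6=1 s8=0 s4=1 s2=0 s3=0 clk=0 s7=1 s1=1
t14.Δ1 s5=0 s6=1 s8=0 s4=1 s2=0 s3=0 clk=1 s7=1 s1=1
t14.Δ2 s5=0 s6=1 s8=0 s4=1 s2=0 s3=0 clk=1 s7=1 s1=0
t14.Δ3 s5=0 s6=1 s8=0 s4=1 s2=1 s3=0 clk=1 s7=1 s1=0
t14.Δ4 s5=0 s6=1 s8=0 s4=1 s2=1 s3=1 clk=1 s7=1 s1=0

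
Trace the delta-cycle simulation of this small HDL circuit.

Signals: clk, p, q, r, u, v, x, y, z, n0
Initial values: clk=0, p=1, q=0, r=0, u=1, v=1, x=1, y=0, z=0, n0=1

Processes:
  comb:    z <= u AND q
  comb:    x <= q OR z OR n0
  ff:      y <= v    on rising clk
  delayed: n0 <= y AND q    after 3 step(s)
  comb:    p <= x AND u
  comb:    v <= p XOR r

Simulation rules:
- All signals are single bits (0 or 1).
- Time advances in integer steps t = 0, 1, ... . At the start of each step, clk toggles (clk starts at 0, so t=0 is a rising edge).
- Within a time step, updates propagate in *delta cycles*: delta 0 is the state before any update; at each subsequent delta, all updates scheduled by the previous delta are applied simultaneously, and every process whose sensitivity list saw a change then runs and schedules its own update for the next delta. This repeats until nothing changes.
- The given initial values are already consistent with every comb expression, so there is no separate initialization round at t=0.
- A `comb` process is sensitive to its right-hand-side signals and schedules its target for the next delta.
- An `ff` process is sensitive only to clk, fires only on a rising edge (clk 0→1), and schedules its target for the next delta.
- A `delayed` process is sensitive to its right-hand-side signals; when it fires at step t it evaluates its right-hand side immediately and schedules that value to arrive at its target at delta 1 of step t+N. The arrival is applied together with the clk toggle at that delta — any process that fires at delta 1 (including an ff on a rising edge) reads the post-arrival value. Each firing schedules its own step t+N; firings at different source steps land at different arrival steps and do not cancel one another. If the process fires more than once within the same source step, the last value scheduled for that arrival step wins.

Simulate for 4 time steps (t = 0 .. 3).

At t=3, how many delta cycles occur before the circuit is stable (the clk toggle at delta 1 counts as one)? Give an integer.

t0.Δ0 r=0 clk=0 u=1 p=1 y=0 v=1 n0=1 x=1 q=0 z=0
t0.Δ1 r=0 clk=1 u=1 p=1 y=0 v=1 n0=1 x=1 q=0 z=0
t0.Δ2 r=0 clk=1 u=1 p=1 y=1 v=1 n0=1 x=1 q=0 z=0
t1.Δ0 r=0 clk=1 u=1 p=1 y=1 v=1 n0=1 x=1 q=0 z=0
t1.Δ1 r=0 clk=0 u=1 p=1 y=1 v=1 n0=1 x=1 q=0 z=0
t2.Δ0 r=0 clk=0 u=1 p=1 y=1 v=1 n0=1 x=1 q=0 z=0
t2.Δ1 r=0 clk=1 u=1 p=1 y=1 v=1 n0=1 x=1 q=0 z=0
t3.Δ0 r=0 clk=1 u=1 p=1 y=1 v=1 n0=1 x=1 q=0 z=0
t3.Δ1 r=0 clk=0 u=1 p=1 y=1 v=1 n0=0 x=1 q=0 z=0
t3.Δ2 r=0 clk=0 u=1 p=1 y=1 v=1 n0=0 x=0 q=0 z=0
t3.Δ3 r=0 clk=0 u=1 p=0 y=1 v=1 n0=0 x=0 q=0 z=0
t3.Δ4 r=0 clk=0 u=1 p=0 y=1 v=0 n0=0 x=0 q=0 z=0

4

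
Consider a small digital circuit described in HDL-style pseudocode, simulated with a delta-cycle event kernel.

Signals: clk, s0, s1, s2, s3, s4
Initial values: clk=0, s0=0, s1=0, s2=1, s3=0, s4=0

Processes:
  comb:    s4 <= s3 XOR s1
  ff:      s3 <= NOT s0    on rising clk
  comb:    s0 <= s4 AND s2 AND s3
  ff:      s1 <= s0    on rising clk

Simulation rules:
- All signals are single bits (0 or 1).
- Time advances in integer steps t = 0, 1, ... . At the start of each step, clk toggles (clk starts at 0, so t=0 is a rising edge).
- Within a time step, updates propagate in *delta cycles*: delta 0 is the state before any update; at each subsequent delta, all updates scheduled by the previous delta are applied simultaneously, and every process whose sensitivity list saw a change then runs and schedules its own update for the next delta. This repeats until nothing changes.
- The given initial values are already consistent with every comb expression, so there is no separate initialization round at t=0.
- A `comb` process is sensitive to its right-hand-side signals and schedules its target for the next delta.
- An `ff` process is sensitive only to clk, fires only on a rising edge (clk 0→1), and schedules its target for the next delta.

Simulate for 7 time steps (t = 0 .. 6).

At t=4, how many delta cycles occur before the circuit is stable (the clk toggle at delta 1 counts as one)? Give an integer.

3

t=0 Δ0: s0=0 clk=0 s3=0 s2=1 s1=0 s4=0
  Δ1: clk:0→1
  Δ2: s3:0→1
  Δ3: s4:0→1
  Δ4: s0:0→1
  (4Δ to stable)
t=1 Δ0: s0=1 clk=1 s3=1 s2=1 s1=0 s4=1
  Δ1: clk:1→0
  (1Δ to stable)
t=2 Δ0: s0=1 clk=0 s3=1 s2=1 s1=0 s4=1
  Δ1: clk:0→1
  Δ2: s3:1→0, s1:0→1
  Δ3: s0:1→0
  (3Δ to stable)
t=3 Δ0: s0=0 clk=1 s3=0 s2=1 s1=1 s4=1
  Δ1: clk:1→0
  (1Δ to stable)
t=4 Δ0: s0=0 clk=0 s3=0 s2=1 s1=1 s4=1
  Δ1: clk:0→1
  Δ2: s3:0→1, s1:1→0
  Δ3: s0:0→1
  (3Δ to stable)
t=5 Δ0: s0=1 clk=1 s3=1 s2=1 s1=0 s4=1
  Δ1: clk:1→0
  (1Δ to stable)
t=6 Δ0: s0=1 clk=0 s3=1 s2=1 s1=0 s4=1
  Δ1: clk:0→1
  Δ2: s3:1→0, s1:0→1
  Δ3: s0:1→0
  (3Δ to stable)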